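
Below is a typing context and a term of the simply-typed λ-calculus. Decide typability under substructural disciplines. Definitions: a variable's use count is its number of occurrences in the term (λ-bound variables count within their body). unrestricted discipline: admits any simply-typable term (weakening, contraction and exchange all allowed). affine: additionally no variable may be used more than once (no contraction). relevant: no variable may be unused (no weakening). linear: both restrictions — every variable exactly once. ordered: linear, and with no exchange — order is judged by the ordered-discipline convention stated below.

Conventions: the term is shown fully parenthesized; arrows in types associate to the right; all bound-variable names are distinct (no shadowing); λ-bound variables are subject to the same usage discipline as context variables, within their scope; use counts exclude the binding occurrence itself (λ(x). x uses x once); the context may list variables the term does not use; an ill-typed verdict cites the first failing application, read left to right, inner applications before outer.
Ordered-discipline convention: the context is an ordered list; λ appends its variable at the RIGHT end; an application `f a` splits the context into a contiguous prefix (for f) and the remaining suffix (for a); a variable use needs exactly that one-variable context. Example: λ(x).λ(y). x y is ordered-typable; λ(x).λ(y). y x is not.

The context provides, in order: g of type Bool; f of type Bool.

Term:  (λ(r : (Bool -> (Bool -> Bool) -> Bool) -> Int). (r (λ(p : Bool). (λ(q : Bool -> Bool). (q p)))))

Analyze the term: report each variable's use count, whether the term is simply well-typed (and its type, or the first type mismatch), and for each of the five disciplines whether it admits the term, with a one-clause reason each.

variable uses: g: 0×, f: 0×, r (λ-bound): 1×, p (λ-bound): 1×, q (λ-bound): 1×
left-to-right use order: r, q, p
typing: the term checks, with type ((Bool -> (Bool -> Bool) -> Bool) -> Int) -> Int
ordered ✗ (g, f left unused)
linear ✗ (g, f left unused)
affine ✓ (none of g, f, r, p, q used more than once)
relevant ✗ (g, f left unused)
unrestricted ✓ (simply typable at ((Bool -> (Bool -> Bool) -> Bool) -> Int) -> Int; W, C, E all held)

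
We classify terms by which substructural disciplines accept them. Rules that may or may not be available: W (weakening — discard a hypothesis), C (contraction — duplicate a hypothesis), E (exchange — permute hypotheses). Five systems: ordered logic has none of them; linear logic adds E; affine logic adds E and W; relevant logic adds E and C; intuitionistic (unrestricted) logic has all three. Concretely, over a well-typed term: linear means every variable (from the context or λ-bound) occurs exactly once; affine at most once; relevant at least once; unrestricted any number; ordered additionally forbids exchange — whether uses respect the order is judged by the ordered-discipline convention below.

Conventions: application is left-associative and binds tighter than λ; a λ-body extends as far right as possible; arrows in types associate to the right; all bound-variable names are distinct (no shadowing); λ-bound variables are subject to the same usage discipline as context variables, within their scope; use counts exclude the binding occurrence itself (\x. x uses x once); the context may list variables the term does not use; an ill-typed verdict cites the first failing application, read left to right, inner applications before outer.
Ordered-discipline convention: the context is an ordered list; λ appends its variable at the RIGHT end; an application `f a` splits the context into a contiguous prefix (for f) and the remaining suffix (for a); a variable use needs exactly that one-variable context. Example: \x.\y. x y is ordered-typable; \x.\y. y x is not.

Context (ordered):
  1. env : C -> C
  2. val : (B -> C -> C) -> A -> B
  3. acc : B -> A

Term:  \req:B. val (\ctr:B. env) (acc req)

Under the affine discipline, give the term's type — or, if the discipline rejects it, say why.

term : B -> B
use counts: env ×1; val ×1; acc ×1; req (bound) ×1; ctr (bound) ×0
order of uses: val, env, acc, req
typing: ✓ — B -> B
all disciplines: ordered ✗ · linear ✗ · affine ✓ · relevant ✗ · unrestricted ✓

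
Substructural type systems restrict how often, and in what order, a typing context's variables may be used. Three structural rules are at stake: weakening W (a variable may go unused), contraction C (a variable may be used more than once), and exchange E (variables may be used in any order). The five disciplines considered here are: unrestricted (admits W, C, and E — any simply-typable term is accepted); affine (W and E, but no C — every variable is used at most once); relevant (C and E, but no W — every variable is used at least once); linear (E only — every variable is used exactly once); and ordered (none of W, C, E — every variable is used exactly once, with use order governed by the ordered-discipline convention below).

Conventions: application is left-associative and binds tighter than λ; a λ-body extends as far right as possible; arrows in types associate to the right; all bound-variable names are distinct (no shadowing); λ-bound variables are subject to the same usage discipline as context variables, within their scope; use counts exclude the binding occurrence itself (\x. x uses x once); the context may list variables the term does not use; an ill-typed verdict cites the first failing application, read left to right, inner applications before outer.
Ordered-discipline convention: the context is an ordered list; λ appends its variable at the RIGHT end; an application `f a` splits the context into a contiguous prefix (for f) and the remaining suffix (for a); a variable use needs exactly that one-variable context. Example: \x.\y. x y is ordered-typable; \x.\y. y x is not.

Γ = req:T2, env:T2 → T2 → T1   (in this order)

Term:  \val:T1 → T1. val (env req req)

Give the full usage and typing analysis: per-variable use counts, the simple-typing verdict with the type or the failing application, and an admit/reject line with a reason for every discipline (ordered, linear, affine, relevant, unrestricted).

counts: req: 2×; env: 1×; val (bound): 1×
uses in reading order: val, env, req, req
typing: ✓ — (T1 → T1) → T1
ordered: ✗ — needs contraction — req ×2
linear: ✗ — needs contraction — req ×2
affine: ✗ — needs contraction — req ×2
relevant: ✓ — req, env, val: all used, weakening unneeded
unrestricted: ✓ — type-checks ((T1 → T1) → T1) and nothing is barred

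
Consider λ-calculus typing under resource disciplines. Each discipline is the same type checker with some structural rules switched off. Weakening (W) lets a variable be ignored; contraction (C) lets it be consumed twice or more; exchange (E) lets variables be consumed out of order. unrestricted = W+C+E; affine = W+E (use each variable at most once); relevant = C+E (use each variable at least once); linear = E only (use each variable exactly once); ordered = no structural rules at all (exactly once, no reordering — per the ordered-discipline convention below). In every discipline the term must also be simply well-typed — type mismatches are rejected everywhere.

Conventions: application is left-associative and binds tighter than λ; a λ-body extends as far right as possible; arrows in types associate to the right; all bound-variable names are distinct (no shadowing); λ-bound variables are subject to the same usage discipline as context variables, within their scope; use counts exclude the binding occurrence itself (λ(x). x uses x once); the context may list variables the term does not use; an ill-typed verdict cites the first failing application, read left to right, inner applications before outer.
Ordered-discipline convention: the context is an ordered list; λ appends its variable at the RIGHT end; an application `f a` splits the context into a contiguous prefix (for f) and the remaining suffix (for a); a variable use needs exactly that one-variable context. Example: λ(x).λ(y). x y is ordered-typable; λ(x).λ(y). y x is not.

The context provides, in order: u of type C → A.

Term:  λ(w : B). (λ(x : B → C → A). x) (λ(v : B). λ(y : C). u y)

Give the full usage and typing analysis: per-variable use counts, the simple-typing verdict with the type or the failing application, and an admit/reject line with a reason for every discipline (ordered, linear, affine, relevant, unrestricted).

usage: u: 1; w (λ-bound): 0; x (λ-bound): 1; v (λ-bound): 0; y (λ-bound): 1
order of uses: x, u, y
typing: well-typed — term : B → B → C → A
ordered ✗ (w, v left unused)
linear ✗ (w, v left unused)
affine ✓ (at most one use each (u, w, x, v, y))
relevant ✗ (w, v left unused)
unrestricted ✓ (well-typed at B → B → C → A; no restrictions here)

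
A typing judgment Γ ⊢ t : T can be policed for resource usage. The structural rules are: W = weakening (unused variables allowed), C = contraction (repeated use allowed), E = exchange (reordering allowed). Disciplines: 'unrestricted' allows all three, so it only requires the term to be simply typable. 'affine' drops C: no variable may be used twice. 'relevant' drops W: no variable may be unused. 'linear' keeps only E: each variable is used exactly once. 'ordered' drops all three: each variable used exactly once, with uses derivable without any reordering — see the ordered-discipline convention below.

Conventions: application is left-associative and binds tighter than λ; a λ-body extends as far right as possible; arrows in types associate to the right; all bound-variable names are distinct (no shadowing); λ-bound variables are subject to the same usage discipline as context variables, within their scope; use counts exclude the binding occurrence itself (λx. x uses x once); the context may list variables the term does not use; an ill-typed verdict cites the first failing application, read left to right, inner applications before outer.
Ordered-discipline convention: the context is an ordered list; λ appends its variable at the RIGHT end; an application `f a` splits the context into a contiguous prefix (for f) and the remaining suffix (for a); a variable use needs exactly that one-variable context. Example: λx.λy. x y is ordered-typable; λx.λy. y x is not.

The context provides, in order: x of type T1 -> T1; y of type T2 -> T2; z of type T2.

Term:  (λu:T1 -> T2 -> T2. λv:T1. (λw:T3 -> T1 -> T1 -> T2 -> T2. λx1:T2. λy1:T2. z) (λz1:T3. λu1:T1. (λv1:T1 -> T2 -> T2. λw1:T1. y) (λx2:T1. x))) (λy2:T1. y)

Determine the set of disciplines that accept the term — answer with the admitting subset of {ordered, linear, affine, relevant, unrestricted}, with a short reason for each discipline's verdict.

admitted in: none
counts: x=1, y=2, z=1, u [bound]=0, v [bound]=0, w [bound]=0, x1 [bound]=0, y1 [bound]=0, z1 [bound]=0, u1 [bound]=0, v1 [bound]=0, w1 [bound]=0, x2 [bound]=0, y2 [bound]=0
left-to-right use order: z, y, x, y
typing: ill-typed: an argument T1 -> T1 -> T1 mismatches the expected T1 -> T2 -> T2
ordered ✗ (not simply typable)
linear ✗ (fails simple typing)
affine ✗ (a type mismatch blocks all five)
relevant ✗ (the type mismatch rejects it)
unrestricted ✗ (not simply typable)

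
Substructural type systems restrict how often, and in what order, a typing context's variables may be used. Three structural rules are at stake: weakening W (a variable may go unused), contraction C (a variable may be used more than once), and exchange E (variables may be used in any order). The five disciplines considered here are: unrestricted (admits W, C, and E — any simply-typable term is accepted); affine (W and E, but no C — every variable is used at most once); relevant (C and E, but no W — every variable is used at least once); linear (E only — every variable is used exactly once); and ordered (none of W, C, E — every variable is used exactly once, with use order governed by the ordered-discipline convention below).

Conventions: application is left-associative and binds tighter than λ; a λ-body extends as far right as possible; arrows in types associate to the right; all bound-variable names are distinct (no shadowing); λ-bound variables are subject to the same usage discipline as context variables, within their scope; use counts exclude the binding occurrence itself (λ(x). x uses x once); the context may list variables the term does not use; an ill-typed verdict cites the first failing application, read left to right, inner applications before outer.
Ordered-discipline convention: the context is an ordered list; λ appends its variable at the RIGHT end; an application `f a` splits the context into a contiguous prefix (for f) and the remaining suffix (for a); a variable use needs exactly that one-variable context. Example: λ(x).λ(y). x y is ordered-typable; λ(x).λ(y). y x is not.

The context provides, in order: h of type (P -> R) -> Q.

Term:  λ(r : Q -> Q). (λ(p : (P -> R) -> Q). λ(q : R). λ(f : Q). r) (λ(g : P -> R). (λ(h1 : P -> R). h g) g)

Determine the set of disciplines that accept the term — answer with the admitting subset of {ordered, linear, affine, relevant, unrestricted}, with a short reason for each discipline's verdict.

admitting disciplines: unrestricted
usage: h: 1×; r [bound]: 1×; p [bound]: 0×; q [bound]: 0×; f [bound]: 0×; g [bound]: 2×; h1 [bound]: 0×
order of uses: r, h, g, g
typing: ✓ — (Q -> Q) -> R -> Q -> Q -> Q
ordered: ✗ — uses contraction: g ×2; p, q, f, h1 never used (weakening)
linear: ✗ — uses contraction: g ×2; p, q, f, h1 never used (weakening)
affine: ✗ — uses contraction: g ×2
relevant: ✗ — p, q, f, h1 never used (weakening)
unrestricted: ✓ — typability at (Q -> Q) -> R -> Q -> Q -> Q is all that's needed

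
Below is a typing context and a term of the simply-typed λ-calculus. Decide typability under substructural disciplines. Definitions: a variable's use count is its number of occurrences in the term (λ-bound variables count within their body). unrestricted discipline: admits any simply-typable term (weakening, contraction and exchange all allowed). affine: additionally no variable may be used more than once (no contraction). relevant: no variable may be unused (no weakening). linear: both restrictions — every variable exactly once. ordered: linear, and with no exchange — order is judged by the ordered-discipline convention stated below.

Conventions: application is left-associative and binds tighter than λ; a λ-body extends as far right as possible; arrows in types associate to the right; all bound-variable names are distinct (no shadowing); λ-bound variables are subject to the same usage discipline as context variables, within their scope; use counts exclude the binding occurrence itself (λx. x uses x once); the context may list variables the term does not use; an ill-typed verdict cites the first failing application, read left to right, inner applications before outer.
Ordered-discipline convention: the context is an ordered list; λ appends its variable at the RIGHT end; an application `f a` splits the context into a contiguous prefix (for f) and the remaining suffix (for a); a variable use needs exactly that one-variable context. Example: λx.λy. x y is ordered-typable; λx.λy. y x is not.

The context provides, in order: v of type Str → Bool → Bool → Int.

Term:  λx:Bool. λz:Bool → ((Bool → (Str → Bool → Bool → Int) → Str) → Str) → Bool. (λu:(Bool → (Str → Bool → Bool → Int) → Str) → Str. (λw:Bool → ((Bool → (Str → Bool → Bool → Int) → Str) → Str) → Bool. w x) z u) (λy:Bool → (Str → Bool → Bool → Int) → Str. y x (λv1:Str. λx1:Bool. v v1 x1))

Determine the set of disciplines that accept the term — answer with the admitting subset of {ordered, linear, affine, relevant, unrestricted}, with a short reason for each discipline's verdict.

accepted by: relevant, unrestricted
variable uses: v=1; x [bound]=2; z [bound]=1; u [bound]=1; w [bound]=1; y [bound]=1; v1 [bound]=1; x1 [bound]=1
left-to-right use order: w, x, z, u, y, x, v, v1, x1
typing: well-typed — term : Bool → (Bool → ((Bool → (Str → Bool → Bool → Int) → Str) → Str) → Bool) → Bool
ordered: ✗ — needs contraction — x ×2
linear: ✗ — needs contraction — x ×2
affine: ✗ — needs contraction — x ×2
relevant: ✓ — at least one use each (v, x, z, u, w, y, v1, x1)
unrestricted: ✓ — type-checks (Bool → (Bool → ((Bool → (Str → Bool → Bool → Int) → Str) → Str) → Bool) → Bool) and nothing is barred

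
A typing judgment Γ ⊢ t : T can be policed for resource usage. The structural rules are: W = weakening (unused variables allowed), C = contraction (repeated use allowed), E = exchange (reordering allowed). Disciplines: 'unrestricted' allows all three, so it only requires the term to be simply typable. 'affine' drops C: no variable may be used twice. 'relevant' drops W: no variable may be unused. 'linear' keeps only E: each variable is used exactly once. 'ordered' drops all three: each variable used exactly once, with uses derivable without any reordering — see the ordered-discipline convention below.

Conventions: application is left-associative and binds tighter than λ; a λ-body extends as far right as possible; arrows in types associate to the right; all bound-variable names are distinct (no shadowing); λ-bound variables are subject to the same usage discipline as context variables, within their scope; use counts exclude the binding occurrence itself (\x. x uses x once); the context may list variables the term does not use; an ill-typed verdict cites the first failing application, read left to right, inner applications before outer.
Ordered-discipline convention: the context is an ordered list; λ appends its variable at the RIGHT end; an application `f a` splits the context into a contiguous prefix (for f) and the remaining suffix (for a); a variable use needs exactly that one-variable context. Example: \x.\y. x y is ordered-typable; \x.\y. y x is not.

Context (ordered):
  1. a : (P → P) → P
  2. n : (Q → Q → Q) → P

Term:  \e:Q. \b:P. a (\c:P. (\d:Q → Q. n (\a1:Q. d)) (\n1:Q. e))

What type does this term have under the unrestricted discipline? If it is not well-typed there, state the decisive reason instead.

term : Q → P → P
variable uses: a: 1×, n: 1×, e (λ-bound): 1×, b (λ-bound): 0×, c (λ-bound): 0×, d (λ-bound): 1×, a1 (λ-bound): 0×, n1 (λ-bound): 0×
left-to-right use order: a, n, d, e
typing: the term checks, with type Q → P → P
summary: ordered ✗; linear ✗; affine ✓; relevant ✗; unrestricted ✓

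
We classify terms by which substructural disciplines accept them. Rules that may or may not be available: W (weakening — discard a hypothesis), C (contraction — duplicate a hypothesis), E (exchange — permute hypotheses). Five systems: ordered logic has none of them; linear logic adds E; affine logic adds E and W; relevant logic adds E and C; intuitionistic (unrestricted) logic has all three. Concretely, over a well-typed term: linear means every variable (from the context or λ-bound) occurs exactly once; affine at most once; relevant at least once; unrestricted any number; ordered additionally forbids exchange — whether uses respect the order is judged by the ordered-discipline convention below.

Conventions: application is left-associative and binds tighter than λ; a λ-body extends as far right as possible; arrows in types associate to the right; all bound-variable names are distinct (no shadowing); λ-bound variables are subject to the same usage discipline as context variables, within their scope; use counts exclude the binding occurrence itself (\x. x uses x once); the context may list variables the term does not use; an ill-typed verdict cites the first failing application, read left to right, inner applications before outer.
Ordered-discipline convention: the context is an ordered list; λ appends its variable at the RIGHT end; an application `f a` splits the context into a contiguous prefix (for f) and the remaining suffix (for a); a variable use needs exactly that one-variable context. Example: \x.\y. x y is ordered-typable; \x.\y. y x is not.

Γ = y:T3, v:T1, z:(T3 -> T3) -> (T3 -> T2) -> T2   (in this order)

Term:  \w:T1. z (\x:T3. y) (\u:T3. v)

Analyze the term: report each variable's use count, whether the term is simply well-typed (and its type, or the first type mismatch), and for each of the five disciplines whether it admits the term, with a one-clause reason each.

counts: y ×1; v ×1; z ×1; w (λ-bound) ×0; x (λ-bound) ×0; u (λ-bound) ×0
order of uses: z, y, v
typing: ill-typed: an application expects T3 -> T2 but receives T3 -> T1
ordered: ✗ — not simply typable
linear: ✗ — fails simple typing
affine: ✗ — a type mismatch blocks all five
relevant: ✗ — the type mismatch rejects it
unrestricted: ✗ — not simply typable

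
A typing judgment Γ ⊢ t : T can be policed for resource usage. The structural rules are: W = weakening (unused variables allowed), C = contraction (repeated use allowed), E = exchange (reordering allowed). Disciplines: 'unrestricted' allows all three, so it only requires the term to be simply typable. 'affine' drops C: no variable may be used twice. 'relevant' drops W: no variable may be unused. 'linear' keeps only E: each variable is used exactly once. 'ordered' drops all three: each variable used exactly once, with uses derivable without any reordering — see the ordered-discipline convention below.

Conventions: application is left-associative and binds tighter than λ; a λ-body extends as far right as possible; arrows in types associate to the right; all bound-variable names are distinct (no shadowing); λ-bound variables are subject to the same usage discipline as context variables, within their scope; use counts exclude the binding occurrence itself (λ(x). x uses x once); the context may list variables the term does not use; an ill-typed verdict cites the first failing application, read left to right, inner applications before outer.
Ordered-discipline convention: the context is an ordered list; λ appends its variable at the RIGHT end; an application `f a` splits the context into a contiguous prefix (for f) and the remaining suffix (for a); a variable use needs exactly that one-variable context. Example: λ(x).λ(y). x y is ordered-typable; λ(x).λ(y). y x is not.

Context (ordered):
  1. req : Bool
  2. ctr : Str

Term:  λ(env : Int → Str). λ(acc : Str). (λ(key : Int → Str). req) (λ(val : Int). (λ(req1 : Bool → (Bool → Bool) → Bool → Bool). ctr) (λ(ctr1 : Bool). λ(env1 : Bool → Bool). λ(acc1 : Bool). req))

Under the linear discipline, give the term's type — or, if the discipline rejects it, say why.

not well-typed under linear — uses contraction: req ×2; env, acc, key, val, req1, ctr1, env1, acc1 never used (weakening)
use counts: req: 2×; ctr: 1×; env [bound]: 0×; acc [bound]: 0×; key [bound]: 0×; val [bound]: 0×; req1 [bound]: 0×; ctr1 [bound]: 0×; env1 [bound]: 0×; acc1 [bound]: 0×
uses in reading order: req, ctr, req
typing: the term checks, with type (Int → Str) → Str → Bool
summary: ordered ✗ · linear ✗ · affine ✗ · relevant ✗ · unrestricted ✓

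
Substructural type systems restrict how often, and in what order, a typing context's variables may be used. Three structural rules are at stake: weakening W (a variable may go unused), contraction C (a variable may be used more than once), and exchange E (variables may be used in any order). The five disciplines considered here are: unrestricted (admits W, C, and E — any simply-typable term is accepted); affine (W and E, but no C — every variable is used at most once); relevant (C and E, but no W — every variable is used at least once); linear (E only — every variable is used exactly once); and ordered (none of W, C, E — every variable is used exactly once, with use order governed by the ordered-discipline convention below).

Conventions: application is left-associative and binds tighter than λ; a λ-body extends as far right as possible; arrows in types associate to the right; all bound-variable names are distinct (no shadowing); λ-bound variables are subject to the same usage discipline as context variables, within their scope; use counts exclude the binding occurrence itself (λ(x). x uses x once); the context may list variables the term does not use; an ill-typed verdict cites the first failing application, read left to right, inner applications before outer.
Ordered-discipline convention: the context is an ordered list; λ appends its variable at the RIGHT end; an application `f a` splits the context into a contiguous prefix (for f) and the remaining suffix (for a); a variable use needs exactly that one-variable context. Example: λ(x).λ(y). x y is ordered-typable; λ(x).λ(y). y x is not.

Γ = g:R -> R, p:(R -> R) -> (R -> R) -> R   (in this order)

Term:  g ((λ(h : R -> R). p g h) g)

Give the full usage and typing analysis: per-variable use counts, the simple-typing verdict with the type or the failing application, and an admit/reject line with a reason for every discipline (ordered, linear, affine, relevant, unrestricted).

usage: g=3; p=1; h (λ-bound)=1
use order (left to right): g, p, g, h, g
typing: well-typed at R
ordered: ✗ — repeated use of g ×3
linear: ✗ — repeated use of g ×3
affine: ✗ — repeated use of g ×3
relevant: ✓ — none of g, p, h goes unused
unrestricted: ✓ — simply typable at R; W, C, E all held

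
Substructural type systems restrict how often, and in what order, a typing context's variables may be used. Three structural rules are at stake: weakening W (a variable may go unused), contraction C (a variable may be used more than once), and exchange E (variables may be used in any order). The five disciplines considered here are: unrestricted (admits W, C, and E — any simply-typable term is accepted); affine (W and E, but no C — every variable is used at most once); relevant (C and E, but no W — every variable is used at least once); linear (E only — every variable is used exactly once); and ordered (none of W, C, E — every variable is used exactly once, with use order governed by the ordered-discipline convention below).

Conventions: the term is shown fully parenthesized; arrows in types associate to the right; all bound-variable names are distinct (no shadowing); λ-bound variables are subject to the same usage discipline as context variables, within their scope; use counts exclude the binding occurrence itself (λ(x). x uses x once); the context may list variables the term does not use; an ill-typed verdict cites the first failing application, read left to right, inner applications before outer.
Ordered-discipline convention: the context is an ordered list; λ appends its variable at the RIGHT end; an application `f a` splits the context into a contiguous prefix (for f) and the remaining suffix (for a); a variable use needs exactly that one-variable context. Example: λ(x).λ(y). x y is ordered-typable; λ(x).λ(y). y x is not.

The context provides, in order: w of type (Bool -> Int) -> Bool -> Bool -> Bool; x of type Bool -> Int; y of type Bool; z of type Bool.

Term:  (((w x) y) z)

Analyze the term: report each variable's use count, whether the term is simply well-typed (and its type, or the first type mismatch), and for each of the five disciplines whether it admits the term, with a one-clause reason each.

counts: w: 1×; x: 1×; y: 1×; z: 1×
use order (left to right): w, x, y, z
typing: the term checks, with type Bool
ordered: ✓ — w, x, y, z: once each, no exchange needed
linear: ✓ — single use per variable (w, x, y, z)
affine: ✓ — w, x, y, z: no repeats, contraction unneeded
relevant: ✓ — every one of w, x, y, z appears
unrestricted: ✓ — type-checks (Bool) and nothing is barred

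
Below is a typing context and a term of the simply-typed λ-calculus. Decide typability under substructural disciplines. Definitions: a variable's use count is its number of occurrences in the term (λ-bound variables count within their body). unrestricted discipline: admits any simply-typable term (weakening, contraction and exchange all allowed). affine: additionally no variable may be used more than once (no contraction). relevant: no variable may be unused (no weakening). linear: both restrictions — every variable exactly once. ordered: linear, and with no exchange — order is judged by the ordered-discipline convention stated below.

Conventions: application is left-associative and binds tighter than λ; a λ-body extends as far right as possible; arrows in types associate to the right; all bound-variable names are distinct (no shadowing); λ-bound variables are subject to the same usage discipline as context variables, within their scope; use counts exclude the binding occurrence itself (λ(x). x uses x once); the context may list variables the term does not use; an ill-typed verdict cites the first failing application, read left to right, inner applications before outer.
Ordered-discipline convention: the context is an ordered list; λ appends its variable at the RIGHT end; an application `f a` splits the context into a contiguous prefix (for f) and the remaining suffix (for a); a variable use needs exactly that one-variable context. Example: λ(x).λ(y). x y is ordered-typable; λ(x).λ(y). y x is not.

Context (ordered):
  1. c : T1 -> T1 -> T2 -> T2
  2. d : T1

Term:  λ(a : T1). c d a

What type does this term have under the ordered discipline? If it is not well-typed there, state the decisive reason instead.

term : T1 -> T2 -> T2
variable uses: c: 1×, d: 1×, a (bound): 1×
uses in reading order: c, d, a
typing: well-typed — term : T1 -> T2 -> T2
per-discipline verdicts: ordered ✓; linear ✓; affine ✓; relevant ✓; unrestricted ✓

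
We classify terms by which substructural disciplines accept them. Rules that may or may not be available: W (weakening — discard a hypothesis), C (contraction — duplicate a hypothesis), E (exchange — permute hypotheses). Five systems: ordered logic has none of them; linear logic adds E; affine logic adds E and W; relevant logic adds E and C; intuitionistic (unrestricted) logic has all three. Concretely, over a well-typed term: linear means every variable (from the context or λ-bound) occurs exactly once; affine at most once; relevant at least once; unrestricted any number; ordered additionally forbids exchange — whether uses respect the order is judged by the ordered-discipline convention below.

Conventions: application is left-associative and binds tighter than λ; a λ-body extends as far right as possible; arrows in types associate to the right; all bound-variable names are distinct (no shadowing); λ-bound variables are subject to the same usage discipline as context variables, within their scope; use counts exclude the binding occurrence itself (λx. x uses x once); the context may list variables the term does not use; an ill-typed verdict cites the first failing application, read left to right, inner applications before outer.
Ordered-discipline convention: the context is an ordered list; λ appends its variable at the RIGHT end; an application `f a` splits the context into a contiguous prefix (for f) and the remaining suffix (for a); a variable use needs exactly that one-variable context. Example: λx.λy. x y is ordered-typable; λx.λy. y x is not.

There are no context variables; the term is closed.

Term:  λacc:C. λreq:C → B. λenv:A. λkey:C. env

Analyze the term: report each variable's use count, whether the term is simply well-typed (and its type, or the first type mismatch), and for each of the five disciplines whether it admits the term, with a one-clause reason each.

variable uses: acc (λ-bound): 0, req (λ-bound): 0, env (λ-bound): 1, key (λ-bound): 0
uses in reading order: env
typing: ✓ — C → (C → B) → A → C → A
ordered: ✗ — needs weakening: acc, req, key unused
linear: ✗ — needs weakening: acc, req, key unused
affine: ✓ — at most one use each (acc, req, env, key)
relevant: ✗ — needs weakening: acc, req, key unused
unrestricted: ✓ — type-checks (C → (C → B) → A → C → A) and nothing is barred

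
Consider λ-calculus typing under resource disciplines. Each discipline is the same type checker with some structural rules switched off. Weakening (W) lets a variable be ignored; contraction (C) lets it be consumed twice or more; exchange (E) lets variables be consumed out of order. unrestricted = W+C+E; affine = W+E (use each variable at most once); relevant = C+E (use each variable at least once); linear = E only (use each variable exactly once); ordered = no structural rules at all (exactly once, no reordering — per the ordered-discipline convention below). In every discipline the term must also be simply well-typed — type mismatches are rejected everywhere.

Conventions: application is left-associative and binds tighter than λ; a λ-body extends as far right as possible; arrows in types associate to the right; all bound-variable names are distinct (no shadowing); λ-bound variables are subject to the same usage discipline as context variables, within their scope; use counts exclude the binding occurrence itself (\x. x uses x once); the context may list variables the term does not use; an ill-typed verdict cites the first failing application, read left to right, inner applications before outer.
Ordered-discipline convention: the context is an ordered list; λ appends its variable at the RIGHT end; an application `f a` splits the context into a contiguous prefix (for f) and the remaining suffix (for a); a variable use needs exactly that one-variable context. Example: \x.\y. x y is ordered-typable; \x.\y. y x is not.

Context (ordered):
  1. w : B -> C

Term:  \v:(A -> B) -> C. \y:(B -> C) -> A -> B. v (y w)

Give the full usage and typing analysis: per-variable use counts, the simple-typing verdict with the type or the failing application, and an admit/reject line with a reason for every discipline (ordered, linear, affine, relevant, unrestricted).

use counts: w: 1×, v [bound]: 1×, y [bound]: 1×
left-to-right use order: v, y, w
typing: ✓ — ((A -> B) -> C) -> ((B -> C) -> A -> B) -> C
ordered: ✗, no ordered split (uses run v, y, w)
linear: ✓, w, v, y: one use apiece
affine: ✓, no duplicate uses among w, v, y
relevant: ✓, w, v, y: all used, weakening unneeded
unrestricted: ✓, well-typed at ((A -> B) -> C) -> ((B -> C) -> A -> B) -> C; no restrictions here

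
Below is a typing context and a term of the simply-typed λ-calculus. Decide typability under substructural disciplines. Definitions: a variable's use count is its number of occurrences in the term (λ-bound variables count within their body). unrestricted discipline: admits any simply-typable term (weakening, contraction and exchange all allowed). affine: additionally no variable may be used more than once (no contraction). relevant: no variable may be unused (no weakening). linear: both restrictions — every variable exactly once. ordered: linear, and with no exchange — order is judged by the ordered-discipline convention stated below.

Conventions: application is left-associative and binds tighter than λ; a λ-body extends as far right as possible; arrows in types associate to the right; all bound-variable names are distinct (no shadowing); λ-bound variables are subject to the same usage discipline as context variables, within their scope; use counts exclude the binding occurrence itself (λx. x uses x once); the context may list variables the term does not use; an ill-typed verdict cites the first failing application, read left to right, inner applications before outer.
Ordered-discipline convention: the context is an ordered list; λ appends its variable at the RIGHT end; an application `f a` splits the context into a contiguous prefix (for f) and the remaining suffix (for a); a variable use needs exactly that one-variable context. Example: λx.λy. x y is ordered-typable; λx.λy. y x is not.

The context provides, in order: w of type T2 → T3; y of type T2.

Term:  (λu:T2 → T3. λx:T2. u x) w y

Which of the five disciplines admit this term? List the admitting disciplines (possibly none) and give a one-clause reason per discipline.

accepted by: ordered, linear, affine, relevant, unrestricted
counts: w: 1; y: 1; u (bound): 1; x (bound): 1
uses in reading order: u, x, w, y
typing: well-typed at T3
ordered: ✓ — w, y, u, x once each; derivable with no W/C/E
linear: ✓ — each of w, y, u, x used exactly once
affine: ✓ — none of w, y, u, x used more than once
relevant: ✓ — w, y, u, x: all used, weakening unneeded
unrestricted: ✓ — simply typable at T3; W, C, E all held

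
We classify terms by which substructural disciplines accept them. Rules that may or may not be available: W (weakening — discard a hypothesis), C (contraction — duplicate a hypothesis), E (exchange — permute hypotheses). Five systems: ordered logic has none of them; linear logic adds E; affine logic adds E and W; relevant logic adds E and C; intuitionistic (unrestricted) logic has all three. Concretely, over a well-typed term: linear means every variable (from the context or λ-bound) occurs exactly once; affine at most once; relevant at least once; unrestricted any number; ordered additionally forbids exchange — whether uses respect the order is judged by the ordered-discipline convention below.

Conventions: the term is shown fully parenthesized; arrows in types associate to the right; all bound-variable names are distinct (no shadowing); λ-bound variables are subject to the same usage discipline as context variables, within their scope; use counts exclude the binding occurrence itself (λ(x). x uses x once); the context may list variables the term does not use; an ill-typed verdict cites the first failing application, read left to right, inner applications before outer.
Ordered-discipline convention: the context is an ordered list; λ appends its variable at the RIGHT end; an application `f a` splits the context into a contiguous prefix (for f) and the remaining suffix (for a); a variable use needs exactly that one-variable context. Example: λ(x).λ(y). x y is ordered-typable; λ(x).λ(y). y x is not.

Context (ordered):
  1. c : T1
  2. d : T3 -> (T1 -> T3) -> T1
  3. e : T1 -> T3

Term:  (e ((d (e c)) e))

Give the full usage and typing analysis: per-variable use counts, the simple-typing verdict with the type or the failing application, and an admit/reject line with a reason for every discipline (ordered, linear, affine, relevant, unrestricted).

counts: c: 1, d: 1, e: 3
left-to-right use order: e, d, e, c, e
typing: well-typed — term : T3
ordered: ✗ — repeated use of e ×3
linear: ✗ — repeated use of e ×3
affine: ✗ — repeated use of e ×3
relevant: ✓ — c, d, e: all used, weakening unneeded
unrestricted: ✓ — type-checks (T3) and nothing is barred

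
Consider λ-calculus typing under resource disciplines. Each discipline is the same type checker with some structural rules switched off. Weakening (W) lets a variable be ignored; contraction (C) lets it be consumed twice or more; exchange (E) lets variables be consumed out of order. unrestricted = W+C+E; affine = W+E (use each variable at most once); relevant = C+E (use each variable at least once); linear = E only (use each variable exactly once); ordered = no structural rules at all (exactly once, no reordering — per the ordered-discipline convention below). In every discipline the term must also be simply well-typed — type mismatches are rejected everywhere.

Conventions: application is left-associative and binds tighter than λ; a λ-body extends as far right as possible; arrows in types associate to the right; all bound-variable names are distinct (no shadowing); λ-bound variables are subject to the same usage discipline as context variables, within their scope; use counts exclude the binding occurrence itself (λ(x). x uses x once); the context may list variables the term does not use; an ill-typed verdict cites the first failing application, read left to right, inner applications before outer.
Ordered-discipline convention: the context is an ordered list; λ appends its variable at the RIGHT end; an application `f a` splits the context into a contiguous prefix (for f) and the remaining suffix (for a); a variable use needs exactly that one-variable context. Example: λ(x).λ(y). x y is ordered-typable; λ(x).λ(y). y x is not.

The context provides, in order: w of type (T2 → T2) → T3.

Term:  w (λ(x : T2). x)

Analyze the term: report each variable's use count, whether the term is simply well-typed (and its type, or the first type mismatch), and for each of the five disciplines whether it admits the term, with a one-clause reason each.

counts: w: 1; x (λ-bound): 1
use order (left to right): w, x
typing: well-typed — term : T3
ordered ✓ (one use each (w, x); ordered split holds)
linear ✓ (single use per variable (w, x))
affine ✓ (none of w, x used more than once)
relevant ✓ (every one of w, x appears)
unrestricted ✓ (simply typable at T3; W, C, E all held)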